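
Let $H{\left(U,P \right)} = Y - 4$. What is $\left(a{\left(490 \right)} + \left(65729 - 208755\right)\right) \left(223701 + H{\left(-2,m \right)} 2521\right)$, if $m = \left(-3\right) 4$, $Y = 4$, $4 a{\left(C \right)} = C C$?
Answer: $-18567406701$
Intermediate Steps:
$a{\left(C \right)} = \frac{C^{2}}{4}$ ($a{\left(C \right)} = \frac{C C}{4} = \frac{C^{2}}{4}$)
$m = -12$
$H{\left(U,P \right)} = 0$ ($H{\left(U,P \right)} = 4 - 4 = 0$)
$\left(a{\left(490 \right)} + \left(65729 - 208755\right)\right) \left(223701 + H{\left(-2,m \right)} 2521\right) = \left(\frac{490^{2}}{4} + \left(65729 - 208755\right)\right) \left(223701 + 0 \cdot 2521\right) = \left(\frac{1}{4} \cdot 240100 - 143026\right) \left(223701 + 0\right) = \left(60025 - 143026\right) 223701 = \left(-83001\right) 223701 = -18567406701$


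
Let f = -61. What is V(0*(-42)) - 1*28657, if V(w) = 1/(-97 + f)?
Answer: -4527807/158 ≈ -28657.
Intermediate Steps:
V(w) = -1/158 (V(w) = 1/(-97 - 61) = 1/(-158) = -1/158)
V(0*(-42)) - 1*28657 = -1/158 - 1*28657 = -1/158 - 28657 = -4527807/158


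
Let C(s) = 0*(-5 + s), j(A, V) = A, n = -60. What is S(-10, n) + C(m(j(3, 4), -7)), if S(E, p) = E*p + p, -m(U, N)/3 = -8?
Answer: 540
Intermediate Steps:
m(U, N) = 24 (m(U, N) = -3*(-8) = 24)
S(E, p) = p + E*p
C(s) = 0
S(-10, n) + C(m(j(3, 4), -7)) = -60*(1 - 10) + 0 = -60*(-9) + 0 = 540 + 0 = 540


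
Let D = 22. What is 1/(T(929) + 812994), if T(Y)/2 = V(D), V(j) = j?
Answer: 1/813038 ≈ 1.2300e-6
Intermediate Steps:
T(Y) = 44 (T(Y) = 2*22 = 44)
1/(T(929) + 812994) = 1/(44 + 812994) = 1/813038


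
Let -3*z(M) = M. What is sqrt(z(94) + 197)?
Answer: sqrt(1491)/3 ≈ 12.871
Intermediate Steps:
z(M) = -M/3
sqrt(z(94) + 197) = sqrt(-1/3*94 + 197) = sqrt(-94/3 + 197) = sqrt(497/3) = sqrt(1491)/3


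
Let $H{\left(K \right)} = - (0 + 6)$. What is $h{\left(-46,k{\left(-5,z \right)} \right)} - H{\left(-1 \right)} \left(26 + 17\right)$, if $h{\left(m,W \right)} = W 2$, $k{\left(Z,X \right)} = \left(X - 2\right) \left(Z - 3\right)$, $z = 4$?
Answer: $226$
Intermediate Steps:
$k{\left(Z,X \right)} = \left(-3 + Z\right) \left(-2 + X\right)$ ($k{\left(Z,X \right)} = \left(-2 + X\right) \left(-3 + Z\right) = \left(-3 + Z\right) \left(-2 + X\right)$)
$h{\left(m,W \right)} = 2 W$
$H{\left(K \right)} = -6$ ($H{\left(K \right)} = \left(-1\right) 6 = -6$)
$h{\left(-46,k{\left(-5,z \right)} \right)} - H{\left(-1 \right)} \left(26 + 17\right) = 2 \left(6 - 12 - -10 + 4 \left(-5\right)\right) - - 6 \left(26 + 17\right) = 2 \left(6 - 12 + 10 - 20\right) - \left(-6\right) 43 = 2 \left(-16\right) - -258 = -32 + 258 = 226$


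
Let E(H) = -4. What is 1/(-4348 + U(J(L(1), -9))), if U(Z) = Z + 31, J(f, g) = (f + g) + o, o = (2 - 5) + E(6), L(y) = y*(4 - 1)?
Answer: -1/4330 ≈ -0.00023095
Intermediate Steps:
L(y) = 3*y (L(y) = y*3 = 3*y)
o = -7 (o = (2 - 5) - 4 = -3 - 4 = -7)
J(f, g) = -7 + f + g (J(f, g) = (f + g) - 7 = -7 + f + g)
U(Z) = 31 + Z
1/(-4348 + U(J(L(1), -9))) = 1/(-4348 + (31 + (-7 + 3*1 - 9))) = 1/(-4348 + (31 + (-7 + 3 - 9))) = 1/(-4348 + (31 - 13)) = 1/(-4348 + 18) = 1/(-4330) = -1/4330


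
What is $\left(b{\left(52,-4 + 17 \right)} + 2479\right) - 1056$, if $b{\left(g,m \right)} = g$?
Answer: $1475$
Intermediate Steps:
$\left(b{\left(52,-4 + 17 \right)} + 2479\right) - 1056 = \left(52 + 2479\right) - 1056 = 2531 - 1056 = 1475$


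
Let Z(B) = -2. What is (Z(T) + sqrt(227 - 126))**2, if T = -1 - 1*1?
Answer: (2 - sqrt(101))**2 ≈ 64.801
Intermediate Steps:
T = -2 (T = -1 - 1 = -2)
(Z(T) + sqrt(227 - 126))**2 = (-2 + sqrt(227 - 126))**2 = (-2 + sqrt(101))**2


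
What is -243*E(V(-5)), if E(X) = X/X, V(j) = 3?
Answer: -243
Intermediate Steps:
E(X) = 1
-243*E(V(-5)) = -243*1 = -243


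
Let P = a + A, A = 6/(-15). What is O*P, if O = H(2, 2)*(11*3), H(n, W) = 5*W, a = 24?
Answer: 7788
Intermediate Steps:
A = -⅖ (A = 6*(-1/15) = -⅖ ≈ -0.40000)
O = 330 (O = (5*2)*(11*3) = 10*33 = 330)
P = 118/5 (P = 24 - ⅖ = 118/5 ≈ 23.600)
O*P = 330*(118/5) = 7788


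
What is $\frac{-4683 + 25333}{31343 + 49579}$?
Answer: $\frac{10325}{40461} \approx 0.25518$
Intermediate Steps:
$\frac{-4683 + 25333}{31343 + 49579} = \frac{20650}{80922} = 20650 \cdot \frac{1}{80922} = \frac{10325}{40461}$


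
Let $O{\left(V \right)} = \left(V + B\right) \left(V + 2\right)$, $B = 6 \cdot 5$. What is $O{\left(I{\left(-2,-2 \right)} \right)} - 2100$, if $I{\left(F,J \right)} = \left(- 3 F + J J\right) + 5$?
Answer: $-1335$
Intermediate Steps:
$I{\left(F,J \right)} = 5 + J^{2} - 3 F$ ($I{\left(F,J \right)} = \left(- 3 F + J^{2}\right) + 5 = \left(J^{2} - 3 F\right) + 5 = 5 + J^{2} - 3 F$)
$B = 30$
$O{\left(V \right)} = \left(2 + V\right) \left(30 + V\right)$ ($O{\left(V \right)} = \left(V + 30\right) \left(V + 2\right) = \left(30 + V\right) \left(2 + V\right) = \left(2 + V\right) \left(30 + V\right)$)
$O{\left(I{\left(-2,-2 \right)} \right)} - 2100 = \left(60 + \left(5 + \left(-2\right)^{2} - -6\right)^{2} + 32 \left(5 + \left(-2\right)^{2} - -6\right)\right) - 2100 = \left(60 + \left(5 + 4 + 6\right)^{2} + 32 \left(5 + 4 + 6\right)\right) - 2100 = \left(60 + 15^{2} + 32 \cdot 15\right) - 2100 = \left(60 + 225 + 480\right) - 2100 = 765 - 2100 = -1335$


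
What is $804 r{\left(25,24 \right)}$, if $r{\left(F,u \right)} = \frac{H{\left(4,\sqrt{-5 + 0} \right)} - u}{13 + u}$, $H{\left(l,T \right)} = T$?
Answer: $- \frac{19296}{37} + \frac{804 i \sqrt{5}}{37} \approx -521.51 + 48.589 i$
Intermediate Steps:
$r{\left(F,u \right)} = \frac{- u + i \sqrt{5}}{13 + u}$ ($r{\left(F,u \right)} = \frac{\sqrt{-5 + 0} - u}{13 + u} = \frac{\sqrt{-5} - u}{13 + u} = \frac{i \sqrt{5} - u}{13 + u} = \frac{- u + i \sqrt{5}}{13 + u}$)
$804 r{\left(25,24 \right)} = 804 \frac{\left(-1\right) 24 + i \sqrt{5}}{13 + 24} = 804 \frac{-24 + i \sqrt{5}}{37} = 804 \left(- \frac{24}{37} + \frac{i \sqrt{5}}{37}\right) = - \frac{19296}{37} + \frac{804 i \sqrt{5}}{37}$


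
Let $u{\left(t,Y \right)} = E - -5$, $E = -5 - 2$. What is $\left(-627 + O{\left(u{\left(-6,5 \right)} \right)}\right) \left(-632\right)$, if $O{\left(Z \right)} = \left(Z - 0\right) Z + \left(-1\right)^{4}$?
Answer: $393104$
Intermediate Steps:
$E = -7$ ($E = -5 - 2 = -7$)
$u{\left(t,Y \right)} = -2$ ($u{\left(t,Y \right)} = -7 - -5 = -7 + 5 = -2$)
$O{\left(Z \right)} = 1 + Z^{2}$ ($O{\left(Z \right)} = \left(Z + 0\right) Z + 1 = Z Z + 1 = Z^{2} + 1 = 1 + Z^{2}$)
$\left(-627 + O{\left(u{\left(-6,5 \right)} \right)}\right) \left(-632\right) = \left(-627 + \left(1 + \left(-2\right)^{2}\right)\right) \left(-632\right) = \left(-627 + \left(1 + 4\right)\right) \left(-632\right) = \left(-627 + 5\right) \left(-632\right) = \left(-622\right) \left(-632\right) = 393104$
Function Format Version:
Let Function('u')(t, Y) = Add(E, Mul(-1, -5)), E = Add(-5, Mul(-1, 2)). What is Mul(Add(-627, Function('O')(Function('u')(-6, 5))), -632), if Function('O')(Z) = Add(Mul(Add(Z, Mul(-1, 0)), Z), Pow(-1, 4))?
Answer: 393104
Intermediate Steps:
E = -7 (E = Add(-5, -2) = -7)
Function('u')(t, Y) = -2 (Function('u')(t, Y) = Add(-7, Mul(-1, -5)) = Add(-7, 5) = -2)
Function('O')(Z) = Add(1, Pow(Z, 2)) (Function('O')(Z) = Add(Mul(Add(Z, 0), Z), 1) = Add(Mul(Z, Z), 1) = Add(Pow(Z, 2), 1) = Add(1, Pow(Z, 2)))
Mul(Add(-627, Function('O')(Function('u')(-6, 5))), -632) = Mul(Add(-627, Add(1, Pow(-2, 2))), -632) = Mul(Add(-627, Add(1, 4)), -632) = Mul(Add(-627, 5), -632) = Mul(-622, -632) = 393104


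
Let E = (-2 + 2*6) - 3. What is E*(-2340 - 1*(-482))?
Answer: -13006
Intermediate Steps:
E = 7 (E = (-2 + 12) - 3 = 10 - 3 = 7)
E*(-2340 - 1*(-482)) = 7*(-2340 - 1*(-482)) = 7*(-2340 + 482) = 7*(-1858) = -13006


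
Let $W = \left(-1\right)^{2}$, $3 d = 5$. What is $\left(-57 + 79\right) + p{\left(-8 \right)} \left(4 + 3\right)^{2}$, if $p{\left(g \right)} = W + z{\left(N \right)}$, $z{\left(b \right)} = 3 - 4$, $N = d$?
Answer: $22$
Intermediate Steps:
$d = \frac{5}{3}$ ($d = \frac{1}{3} \cdot 5 = \frac{5}{3} \approx 1.6667$)
$N = \frac{5}{3} \approx 1.6667$
$z{\left(b \right)} = -1$ ($z{\left(b \right)} = 3 - 4 = -1$)
$W = 1$
$p{\left(g \right)} = 0$ ($p{\left(g \right)} = 1 - 1 = 0$)
$\left(-57 + 79\right) + p{\left(-8 \right)} \left(4 + 3\right)^{2} = \left(-57 + 79\right) + 0 \left(4 + 3\right)^{2} = 22 + 0 \cdot 7^{2} = 22 + 0 \cdot 49 = 22 + 0 = 22$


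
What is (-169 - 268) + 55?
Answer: -382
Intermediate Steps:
(-169 - 268) + 55 = -437 + 55 = -382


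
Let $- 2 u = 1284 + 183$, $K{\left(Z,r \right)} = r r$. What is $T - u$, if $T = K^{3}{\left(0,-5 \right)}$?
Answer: $\frac{32717}{2} \approx 16359.0$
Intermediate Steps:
$K{\left(Z,r \right)} = r^{2}$
$u = - \frac{1467}{2}$ ($u = - \frac{1284 + 183}{2} = \left(- \frac{1}{2}\right) 1467 = - \frac{1467}{2} \approx -733.5$)
$T = 15625$ ($T = \left(\left(-5\right)^{2}\right)^{3} = 25^{3} = 15625$)
$T - u = 15625 - - \frac{1467}{2} = 15625 + \frac{1467}{2} = \frac{32717}{2}$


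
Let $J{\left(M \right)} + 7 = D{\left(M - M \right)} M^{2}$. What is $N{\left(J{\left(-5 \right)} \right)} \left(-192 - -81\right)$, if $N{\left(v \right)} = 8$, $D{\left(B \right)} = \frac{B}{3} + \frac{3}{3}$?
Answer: $-888$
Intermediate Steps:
$D{\left(B \right)} = 1 + \frac{B}{3}$ ($D{\left(B \right)} = B \frac{1}{3} + 3 \cdot \frac{1}{3} = \frac{B}{3} + 1 = 1 + \frac{B}{3}$)
$J{\left(M \right)} = -7 + M^{2}$ ($J{\left(M \right)} = -7 + \left(1 + \frac{M - M}{3}\right) M^{2} = -7 + \left(1 + \frac{1}{3} \cdot 0\right) M^{2} = -7 + \left(1 + 0\right) M^{2} = -7 + 1 M^{2} = -7 + M^{2}$)
$N{\left(J{\left(-5 \right)} \right)} \left(-192 - -81\right) = 8 \left(-192 - -81\right) = 8 \left(-192 + 81\right) = 8 \left(-111\right) = -888$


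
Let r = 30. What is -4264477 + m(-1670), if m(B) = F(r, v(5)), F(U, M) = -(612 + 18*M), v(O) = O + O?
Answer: -4265269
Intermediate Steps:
v(O) = 2*O
F(U, M) = -612 - 18*M (F(U, M) = -(612 + 18*M) = -18*(34 + M) = -612 - 18*M)
m(B) = -792 (m(B) = -612 - 36*5 = -612 - 18*10 = -612 - 180 = -792)
-4264477 + m(-1670) = -4264477 - 792 = -4265269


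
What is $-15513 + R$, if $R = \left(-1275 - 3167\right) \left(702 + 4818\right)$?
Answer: $-24535353$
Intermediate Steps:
$R = -24519840$ ($R = \left(-4442\right) 5520 = -24519840$)
$-15513 + R = -15513 - 24519840 = -24535353$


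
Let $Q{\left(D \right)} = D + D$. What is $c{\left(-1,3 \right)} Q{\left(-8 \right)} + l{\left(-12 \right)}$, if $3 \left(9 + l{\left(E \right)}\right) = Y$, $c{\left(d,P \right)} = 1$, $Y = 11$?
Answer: $- \frac{64}{3} \approx -21.333$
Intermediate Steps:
$l{\left(E \right)} = - \frac{16}{3}$ ($l{\left(E \right)} = -9 + \frac{1}{3} \cdot 11 = -9 + \frac{11}{3} = - \frac{16}{3}$)
$Q{\left(D \right)} = 2 D$
$c{\left(-1,3 \right)} Q{\left(-8 \right)} + l{\left(-12 \right)} = 1 \cdot 2 \left(-8\right) - \frac{16}{3} = 1 \left(-16\right) - \frac{16}{3} = -16 - \frac{16}{3} = - \frac{64}{3}$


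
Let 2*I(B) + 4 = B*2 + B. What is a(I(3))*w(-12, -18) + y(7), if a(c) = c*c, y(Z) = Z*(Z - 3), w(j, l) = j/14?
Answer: 317/14 ≈ 22.643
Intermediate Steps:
w(j, l) = j/14 (w(j, l) = j*(1/14) = j/14)
I(B) = -2 + 3*B/2 (I(B) = -2 + (B*2 + B)/2 = -2 + (2*B + B)/2 = -2 + (3*B)/2 = -2 + 3*B/2)
y(Z) = Z*(-3 + Z)
a(c) = c**2
a(I(3))*w(-12, -18) + y(7) = (-2 + (3/2)*3)**2*((1/14)*(-12)) + 7*(-3 + 7) = (-2 + 9/2)**2*(-6/7) + 7*4 = (5/2)**2*(-6/7) + 28 = (25/4)*(-6/7) + 28 = -75/14 + 28 = 317/14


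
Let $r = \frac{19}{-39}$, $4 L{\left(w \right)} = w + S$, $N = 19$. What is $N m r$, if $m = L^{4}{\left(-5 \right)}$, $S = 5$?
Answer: $0$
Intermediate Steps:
$L{\left(w \right)} = \frac{5}{4} + \frac{w}{4}$ ($L{\left(w \right)} = \frac{w + 5}{4} = \frac{5 + w}{4} = \frac{5}{4} + \frac{w}{4}$)
$m = 0$ ($m = \left(\frac{5}{4} + \frac{1}{4} \left(-5\right)\right)^{4} = \left(\frac{5}{4} - \frac{5}{4}\right)^{4} = 0^{4} = 0$)
$r = - \frac{19}{39}$ ($r = 19 \left(- \frac{1}{39}\right) = - \frac{19}{39} \approx -0.48718$)
$N m r = 19 \cdot 0 \left(- \frac{19}{39}\right) = 0 \left(- \frac{19}{39}\right) = 0$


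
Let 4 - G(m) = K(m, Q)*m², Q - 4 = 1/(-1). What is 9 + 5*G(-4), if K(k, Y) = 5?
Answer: -371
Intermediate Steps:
Q = 3 (Q = 4 + 1/(-1) = 4 - 1 = 3)
G(m) = 4 - 5*m²
9 + 5*G(-4) = 9 + 5*(4 - 5*(-4)²) = 9 + 5*(4 - 5*16) = 9 + 5*(4 - 80) = 9 + 5*(-76) = 9 - 380 = -371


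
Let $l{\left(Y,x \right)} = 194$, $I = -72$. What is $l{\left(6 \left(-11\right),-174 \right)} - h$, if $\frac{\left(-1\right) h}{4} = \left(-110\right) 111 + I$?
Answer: $-48934$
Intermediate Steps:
$h = 49128$ ($h = - 4 \left(\left(-110\right) 111 - 72\right) = - 4 \left(-12210 - 72\right) = \left(-4\right) \left(-12282\right) = 49128$)
$l{\left(6 \left(-11\right),-174 \right)} - h = 194 - 49128 = -48934$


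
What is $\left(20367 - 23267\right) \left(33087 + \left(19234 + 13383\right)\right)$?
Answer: $-190541600$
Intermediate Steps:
$\left(20367 - 23267\right) \left(33087 + \left(19234 + 13383\right)\right) = - 2900 \left(33087 + 32617\right) = \left(-2900\right) 65704 = -190541600$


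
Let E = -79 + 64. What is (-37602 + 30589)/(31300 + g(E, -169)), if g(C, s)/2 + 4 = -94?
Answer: -7013/31104 ≈ -0.22547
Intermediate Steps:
E = -15
g(C, s) = -196 (g(C, s) = -8 + 2*(-94) = -8 - 188 = -196)
(-37602 + 30589)/(31300 + g(E, -169)) = (-37602 + 30589)/(31300 - 196) = -7013/31104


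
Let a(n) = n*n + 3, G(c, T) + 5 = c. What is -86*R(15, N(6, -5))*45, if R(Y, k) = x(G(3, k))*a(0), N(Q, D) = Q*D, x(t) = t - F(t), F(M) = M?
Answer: 0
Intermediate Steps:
G(c, T) = -5 + c
x(t) = 0 (x(t) = t - t = 0)
a(n) = 3 + n² (a(n) = n² + 3 = 3 + n²)
N(Q, D) = D*Q
R(Y, k) = 0 (R(Y, k) = 0*(3 + 0²) = 0*(3 + 0) = 0*3 = 0)
-86*R(15, N(6, -5))*45 = -86*0*45 = 0*45 = 0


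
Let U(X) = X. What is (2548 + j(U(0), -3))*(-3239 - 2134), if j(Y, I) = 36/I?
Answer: -13625928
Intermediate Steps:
(2548 + j(U(0), -3))*(-3239 - 2134) = (2548 + 36/(-3))*(-3239 - 2134) = (2548 + 36*(-⅓))*(-5373) = (2548 - 12)*(-5373) = 2536*(-5373) = -13625928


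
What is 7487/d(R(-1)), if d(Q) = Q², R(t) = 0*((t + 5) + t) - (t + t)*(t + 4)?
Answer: 7487/36 ≈ 207.97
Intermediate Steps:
R(t) = -2*t*(4 + t) (R(t) = 0*((5 + t) + t) - 2*t*(4 + t) = 0*(5 + 2*t) - 2*t*(4 + t) = 0 - 2*t*(4 + t) = -2*t*(4 + t))
7487/d(R(-1)) = 7487/((-2*(-1)*(4 - 1))²) = 7487/((-2*(-1)*3)²) = 7487/(6²) = 7487/36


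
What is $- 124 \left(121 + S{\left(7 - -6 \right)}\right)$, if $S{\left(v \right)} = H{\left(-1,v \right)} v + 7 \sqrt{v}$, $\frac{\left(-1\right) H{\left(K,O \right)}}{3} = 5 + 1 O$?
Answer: $72044 - 868 \sqrt{13} \approx 68914.0$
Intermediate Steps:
$H{\left(K,O \right)} = -15 - 3 O$ ($H{\left(K,O \right)} = - 3 \left(5 + 1 O\right) = - 3 \left(5 + O\right) = -15 - 3 O$)
$S{\left(v \right)} = 7 \sqrt{v} + v \left(-15 - 3 v\right)$ ($S{\left(v \right)} = \left(-15 - 3 v\right) v + 7 \sqrt{v} = v \left(-15 - 3 v\right) + 7 \sqrt{v} = 7 \sqrt{v} + v \left(-15 - 3 v\right)$)
$- 124 \left(121 + S{\left(7 - -6 \right)}\right) = - 124 \left(121 - \left(- 7 \sqrt{7 - -6} + 3 \left(7 - -6\right) \left(5 + \left(7 - -6\right)\right)\right)\right) = - 124 \left(121 - \left(- 7 \sqrt{7 + 6} + 3 \left(7 + 6\right) \left(5 + \left(7 + 6\right)\right)\right)\right) = - 124 \left(121 + \left(7 \sqrt{13} - 39 \left(5 + 13\right)\right)\right) = - 124 \left(121 + \left(7 \sqrt{13} - 39 \cdot 18\right)\right) = - 124 \left(121 - \left(702 - 7 \sqrt{13}\right)\right) = - 124 \left(-581 + 7 \sqrt{13}\right) = 72044 - 868 \sqrt{13}$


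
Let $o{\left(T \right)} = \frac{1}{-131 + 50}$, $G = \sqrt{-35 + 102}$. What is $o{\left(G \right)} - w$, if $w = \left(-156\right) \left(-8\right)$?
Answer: $- \frac{101089}{81} \approx -1248.0$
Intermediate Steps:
$G = \sqrt{67} \approx 8.1853$
$w = 1248$
$o{\left(T \right)} = - \frac{1}{81}$ ($o{\left(T \right)} = \frac{1}{-81} = - \frac{1}{81}$)
$o{\left(G \right)} - w = - \frac{1}{81} - 1248 = - \frac{101089}{81}$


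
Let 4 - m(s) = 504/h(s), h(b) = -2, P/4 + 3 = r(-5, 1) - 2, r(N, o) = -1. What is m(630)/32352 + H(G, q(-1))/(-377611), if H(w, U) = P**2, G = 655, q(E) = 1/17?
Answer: 2438552/381764721 ≈ 0.0063876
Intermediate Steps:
q(E) = 1/17
P = -24 (P = -12 + 4*(-1 - 2) = -12 + 4*(-3) = -12 - 12 = -24)
m(s) = 256 (m(s) = 4 - 504/(-2) = 4 - 504*(-1)/2 = 4 - 1*(-252) = 4 + 252 = 256)
H(w, U) = 576 (H(w, U) = (-24)**2 = 576)
m(630)/32352 + H(G, q(-1))/(-377611) = 256/32352 + 576/(-377611) = 256*(1/32352) + 576*(-1/377611) = 8/1011 - 576/377611 = 2438552/381764721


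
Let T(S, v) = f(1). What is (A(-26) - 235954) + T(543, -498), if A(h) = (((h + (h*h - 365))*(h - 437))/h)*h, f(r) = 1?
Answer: -367908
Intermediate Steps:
T(S, v) = 1
A(h) = (-437 + h)*(-365 + h + h²) (A(h) = (((h + (h² - 365))*(-437 + h))/h)*h = (((h + (-365 + h²))*(-437 + h))/h)*h = (((-365 + h + h²)*(-437 + h))/h)*h = (((-437 + h)*(-365 + h + h²))/h)*h = ((-437 + h)*(-365 + h + h²)/h)*h = (-437 + h)*(-365 + h + h²))
(A(-26) - 235954) + T(543, -498) = ((159505 + (-26)³ - 802*(-26) - 436*(-26)²) - 235954) + 1 = ((159505 - 17576 + 20852 - 436*676) - 235954) + 1 = ((159505 - 17576 + 20852 - 294736) - 235954) + 1 = (-131955 - 235954) + 1 = -367909 + 1 = -367908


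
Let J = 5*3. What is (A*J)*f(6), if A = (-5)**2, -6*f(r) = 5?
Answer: -625/2 ≈ -312.50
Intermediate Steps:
f(r) = -5/6 (f(r) = -1/6*5 = -5/6)
J = 15
A = 25
(A*J)*f(6) = (25*15)*(-5/6) = 375*(-5/6) = -625/2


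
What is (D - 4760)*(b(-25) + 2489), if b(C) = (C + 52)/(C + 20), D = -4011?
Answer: -108918278/5 ≈ -2.1784e+7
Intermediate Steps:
b(C) = (52 + C)/(20 + C)
(D - 4760)*(b(-25) + 2489) = (-4011 - 4760)*((52 - 25)/(20 - 25) + 2489) = -8771*(27/(-5) + 2489) = -8771*(-⅕*27 + 2489) = -8771*(-27/5 + 2489) = -8771*12418/5 = -108918278/5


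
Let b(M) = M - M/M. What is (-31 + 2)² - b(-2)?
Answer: 844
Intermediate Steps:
b(M) = -1 + M (b(M) = M - 1*1 = M - 1 = -1 + M)
(-31 + 2)² - b(-2) = (-31 + 2)² - (-1 - 2) = (-29)² - 1*(-3) = 841 + 3 = 844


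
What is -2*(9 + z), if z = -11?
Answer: 4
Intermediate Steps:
-2*(9 + z) = -2*(9 - 11) = -2*(-2) = 4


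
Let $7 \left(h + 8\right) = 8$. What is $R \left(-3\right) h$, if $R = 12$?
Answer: $\frac{1728}{7} \approx 246.86$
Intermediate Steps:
$h = - \frac{48}{7}$ ($h = -8 + \frac{1}{7} \cdot 8 = -8 + \frac{8}{7} = - \frac{48}{7} \approx -6.8571$)
$R \left(-3\right) h = 12 \left(-3\right) \left(- \frac{48}{7}\right) = \left(-36\right) \left(- \frac{48}{7}\right) = \frac{1728}{7}$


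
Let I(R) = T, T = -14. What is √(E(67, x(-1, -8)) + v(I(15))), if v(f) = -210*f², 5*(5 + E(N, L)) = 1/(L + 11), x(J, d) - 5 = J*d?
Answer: I*√148193970/60 ≈ 202.89*I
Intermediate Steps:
x(J, d) = 5 + J*d
I(R) = -14
E(N, L) = -5 + 1/(5*(11 + L)) (E(N, L) = -5 + 1/(5*(L + 11)) = -5 + 1/(5*(11 + L)))
√(E(67, x(-1, -8)) + v(I(15))) = √((-274 - 25*(5 - 1*(-8)))/(5*(11 + (5 - 1*(-8)))) - 210*(-14)²) = √((-274 - 25*(5 + 8))/(5*(11 + (5 + 8))) - 210*196) = √((-274 - 25*13)/(5*(11 + 13)) - 41160) = √((⅕)*(-274 - 325)/24 - 41160) = √((⅕)*(1/24)*(-599) - 41160) = √(-599/120 - 41160) = √(-4939799/120) = I*√148193970/60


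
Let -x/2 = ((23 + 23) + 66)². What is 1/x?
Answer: -1/25088 ≈ -3.9860e-5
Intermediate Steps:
x = -25088 (x = -2*((23 + 23) + 66)² = -2*(46 + 66)² = -2*112² = -2*12544 = -25088)
1/x = 1/(-25088) = -1/25088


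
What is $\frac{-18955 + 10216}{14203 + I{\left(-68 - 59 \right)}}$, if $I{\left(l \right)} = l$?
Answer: $- \frac{971}{1564} \approx -0.62084$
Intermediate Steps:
$\frac{-18955 + 10216}{14203 + I{\left(-68 - 59 \right)}} = \frac{-18955 + 10216}{14203 - 127} = - \frac{8739}{14203 - 127} = - \frac{8739}{14076} = \left(-8739\right) \frac{1}{14076} = - \frac{971}{1564}$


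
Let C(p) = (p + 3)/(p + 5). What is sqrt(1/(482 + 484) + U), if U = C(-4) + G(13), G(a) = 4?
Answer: sqrt(2800434)/966 ≈ 1.7323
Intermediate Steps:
C(p) = (3 + p)/(5 + p)
U = 3 (U = (3 - 4)/(5 - 4) + 4 = -1/1 + 4 = 1*(-1) + 4 = -1 + 4 = 3)
sqrt(1/(482 + 484) + U) = sqrt(1/(482 + 484) + 3) = sqrt(1/966 + 3) = sqrt(2899/966) = sqrt(2800434)/966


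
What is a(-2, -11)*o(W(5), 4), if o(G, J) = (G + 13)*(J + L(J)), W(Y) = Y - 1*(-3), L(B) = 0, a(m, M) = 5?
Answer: 420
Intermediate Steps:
W(Y) = 3 + Y (W(Y) = Y + 3 = 3 + Y)
o(G, J) = J*(13 + G) (o(G, J) = (G + 13)*(J + 0) = (13 + G)*J = J*(13 + G))
a(-2, -11)*o(W(5), 4) = 5*(4*(13 + (3 + 5))) = 5*(4*(13 + 8)) = 5*(4*21) = 5*84 = 420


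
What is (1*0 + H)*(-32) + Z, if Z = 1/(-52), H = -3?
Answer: 4991/52 ≈ 95.981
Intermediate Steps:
Z = -1/52 ≈ -0.019231
(1*0 + H)*(-32) + Z = (1*0 - 3)*(-32) - 1/52 = (0 - 3)*(-32) - 1/52 = -3*(-32) - 1/52 = 96 - 1/52 = 4991/52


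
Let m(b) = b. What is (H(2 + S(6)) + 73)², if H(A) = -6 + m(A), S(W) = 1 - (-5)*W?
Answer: 10000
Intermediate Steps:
S(W) = 1 + 5*W
H(A) = -6 + A
(H(2 + S(6)) + 73)² = ((-6 + (2 + (1 + 5*6))) + 73)² = ((-6 + (2 + (1 + 30))) + 73)² = ((-6 + (2 + 31)) + 73)² = ((-6 + 33) + 73)² = (27 + 73)² = 100² = 10000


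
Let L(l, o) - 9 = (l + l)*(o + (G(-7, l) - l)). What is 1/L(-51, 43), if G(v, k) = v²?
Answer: -1/14577 ≈ -6.8601e-5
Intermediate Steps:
L(l, o) = 9 + 2*l*(49 + o - l) (L(l, o) = 9 + (l + l)*(o + ((-7)² - l)) = 9 + (2*l)*(o + (49 - l)) = 9 + (2*l)*(49 + o - l) = 9 + 2*l*(49 + o - l))
1/L(-51, 43) = 1/(9 - 2*(-51)² + 98*(-51) + 2*(-51)*43) = 1/(9 - 2*2601 - 4998 - 4386) = 1/(9 - 5202 - 4998 - 4386) = 1/(-14577) = -1/14577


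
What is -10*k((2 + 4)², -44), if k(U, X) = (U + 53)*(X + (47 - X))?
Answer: -41830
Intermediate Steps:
k(U, X) = 2491 + 47*U (k(U, X) = (53 + U)*47 = 2491 + 47*U)
-10*k((2 + 4)², -44) = -10*(2491 + 47*(2 + 4)²) = -10*(2491 + 47*6²) = -10*(2491 + 47*36) = -10*(2491 + 1692) = -10*4183 = -41830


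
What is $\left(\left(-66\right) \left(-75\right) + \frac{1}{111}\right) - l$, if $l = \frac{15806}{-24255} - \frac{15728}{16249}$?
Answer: $\frac{10315247787539}{2083203045} \approx 4951.6$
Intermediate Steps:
$l = - \frac{91187762}{56302785}$ ($l = 15806 \left(- \frac{1}{24255}\right) - \frac{15728}{16249} = - \frac{2258}{3465} - \frac{15728}{16249} = - \frac{91187762}{56302785} \approx -1.6196$)
$\left(\left(-66\right) \left(-75\right) + \frac{1}{111}\right) - l = \left(\left(-66\right) \left(-75\right) + \frac{1}{111}\right) - - \frac{91187762}{56302785} = \left(4950 + \frac{1}{111}\right) + \frac{91187762}{56302785} = \frac{549451}{111} + \frac{91187762}{56302785} = \frac{10315247787539}{2083203045}$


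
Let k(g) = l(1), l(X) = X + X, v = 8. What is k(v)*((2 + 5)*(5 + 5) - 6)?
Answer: 128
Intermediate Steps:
l(X) = 2*X
k(g) = 2 (k(g) = 2*1 = 2)
k(v)*((2 + 5)*(5 + 5) - 6) = 2*((2 + 5)*(5 + 5) - 6) = 2*(7*10 - 6) = 2*(70 - 6) = 2*64 = 128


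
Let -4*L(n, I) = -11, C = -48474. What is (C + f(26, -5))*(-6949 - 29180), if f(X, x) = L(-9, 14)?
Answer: 7004871165/4 ≈ 1.7512e+9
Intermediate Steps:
L(n, I) = 11/4 (L(n, I) = -¼*(-11) = 11/4)
f(X, x) = 11/4
(C + f(26, -5))*(-6949 - 29180) = (-48474 + 11/4)*(-6949 - 29180) = -193885/4*(-36129) = 7004871165/4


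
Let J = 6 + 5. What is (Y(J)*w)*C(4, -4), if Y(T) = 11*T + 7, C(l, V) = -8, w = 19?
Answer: -19456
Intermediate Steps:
J = 11
Y(T) = 7 + 11*T
(Y(J)*w)*C(4, -4) = ((7 + 11*11)*19)*(-8) = ((7 + 121)*19)*(-8) = (128*19)*(-8) = 2432*(-8) = -19456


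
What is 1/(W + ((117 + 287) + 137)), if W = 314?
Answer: 1/855 ≈ 0.0011696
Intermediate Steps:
1/(W + ((117 + 287) + 137)) = 1/(314 + ((117 + 287) + 137)) = 1/(314 + (404 + 137)) = 1/(314 + 541) = 1/855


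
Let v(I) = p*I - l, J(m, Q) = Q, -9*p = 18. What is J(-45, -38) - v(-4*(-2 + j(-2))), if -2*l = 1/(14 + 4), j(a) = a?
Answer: -217/36 ≈ -6.0278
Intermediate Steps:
p = -2 (p = -⅑*18 = -2)
l = -1/36 (l = -1/(2*(14 + 4)) = -½/18 = -½*1/18 = -1/36 ≈ -0.027778)
v(I) = 1/36 - 2*I (v(I) = -2*I - 1*(-1/36) = -2*I + 1/36 = 1/36 - 2*I)
J(-45, -38) - v(-4*(-2 + j(-2))) = -38 - (1/36 - (-8)*(-2 - 2)) = -38 - (1/36 - (-8)*(-4)) = -38 - (1/36 - 2*16) = -38 - (1/36 - 32) = -38 - 1*(-1151/36) = -38 + 1151/36 = -217/36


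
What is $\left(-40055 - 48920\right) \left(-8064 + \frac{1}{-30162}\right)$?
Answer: $\frac{21641066181775}{30162} \approx 7.1749 \cdot 10^{8}$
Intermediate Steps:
$\left(-40055 - 48920\right) \left(-8064 + \frac{1}{-30162}\right) = - 88975 \left(-8064 - \frac{1}{30162}\right) = \left(-88975\right) \left(- \frac{243226369}{30162}\right) = \frac{21641066181775}{30162}$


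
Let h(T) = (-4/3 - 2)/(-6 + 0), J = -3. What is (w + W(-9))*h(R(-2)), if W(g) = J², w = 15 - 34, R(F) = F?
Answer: -50/9 ≈ -5.5556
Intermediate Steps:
w = -19
W(g) = 9 (W(g) = (-3)² = 9)
h(T) = 5/9 (h(T) = (-4*⅓ - 2)/(-6) = (-4/3 - 2)*(-⅙) = -10/3*(-⅙) = 5/9)
(w + W(-9))*h(R(-2)) = (-19 + 9)*(5/9) = -10*5/9 = -50/9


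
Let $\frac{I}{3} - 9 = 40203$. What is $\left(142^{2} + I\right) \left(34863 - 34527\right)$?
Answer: $47308800$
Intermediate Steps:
$I = 120636$ ($I = 27 + 3 \cdot 40203 = 27 + 120609 = 120636$)
$\left(142^{2} + I\right) \left(34863 - 34527\right) = \left(142^{2} + 120636\right) \left(34863 - 34527\right) = \left(20164 + 120636\right) 336 = 140800 \cdot 336 = 47308800$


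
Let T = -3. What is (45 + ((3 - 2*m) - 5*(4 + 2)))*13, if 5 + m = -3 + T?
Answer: 520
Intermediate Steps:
m = -11 (m = -5 + (-3 - 3) = -5 - 6 = -11)
(45 + ((3 - 2*m) - 5*(4 + 2)))*13 = (45 + ((3 - 2*(-11)) - 5*(4 + 2)))*13 = (45 + ((3 + 22) - 5*6))*13 = (45 + (25 - 1*30))*13 = (45 + (25 - 30))*13 = (45 - 5)*13 = 40*13 = 520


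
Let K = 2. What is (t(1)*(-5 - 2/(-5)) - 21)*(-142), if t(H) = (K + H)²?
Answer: 44304/5 ≈ 8860.8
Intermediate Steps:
t(H) = (2 + H)²
(t(1)*(-5 - 2/(-5)) - 21)*(-142) = ((2 + 1)²*(-5 - 2/(-5)) - 21)*(-142) = (3²*(-5 - 2*(-⅕)) - 21)*(-142) = (9*(-5 + ⅖) - 21)*(-142) = (9*(-23/5) - 21)*(-142) = (-207/5 - 21)*(-142) = -312/5*(-142) = 44304/5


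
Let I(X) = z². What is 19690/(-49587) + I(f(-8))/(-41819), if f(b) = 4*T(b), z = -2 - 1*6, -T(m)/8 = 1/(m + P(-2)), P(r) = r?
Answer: -826589678/2073678753 ≈ -0.39861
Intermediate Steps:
T(m) = -8/(-2 + m) (T(m) = -8/(m - 2) = -8/(-2 + m))
z = -8 (z = -2 - 6 = -8)
f(b) = -32/(-2 + b) (f(b) = 4*(-8/(-2 + b)) = -32/(-2 + b))
I(X) = 64 (I(X) = (-8)² = 64)
19690/(-49587) + I(f(-8))/(-41819) = 19690/(-49587) + 64/(-41819) = 19690*(-1/49587) + 64*(-1/41819) = -19690/49587 - 64/41819 = -826589678/2073678753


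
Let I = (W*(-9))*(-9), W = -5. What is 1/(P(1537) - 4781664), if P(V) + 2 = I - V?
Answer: -1/4783608 ≈ -2.0905e-7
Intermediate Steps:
I = -405 (I = -5*(-9)*(-9) = 45*(-9) = -405)
P(V) = -407 - V (P(V) = -2 + (-405 - V) = -407 - V)
1/(P(1537) - 4781664) = 1/((-407 - 1*1537) - 4781664) = 1/((-407 - 1537) - 4781664) = 1/(-1944 - 4781664) = 1/(-4783608) = -1/4783608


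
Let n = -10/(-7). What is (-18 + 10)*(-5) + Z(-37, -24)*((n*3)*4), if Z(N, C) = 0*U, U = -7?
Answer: 40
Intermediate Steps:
Z(N, C) = 0 (Z(N, C) = 0*(-7) = 0)
n = 10/7 (n = -10*(-⅐) = 10/7 ≈ 1.4286)
(-18 + 10)*(-5) + Z(-37, -24)*((n*3)*4) = (-18 + 10)*(-5) + 0*(((10/7)*3)*4) = -8*(-5) + 0*((30/7)*4) = 40 + 0*(120/7) = 40 + 0 = 40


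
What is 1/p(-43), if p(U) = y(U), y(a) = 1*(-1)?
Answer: -1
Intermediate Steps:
y(a) = -1
p(U) = -1
1/p(-43) = 1/(-1) = -1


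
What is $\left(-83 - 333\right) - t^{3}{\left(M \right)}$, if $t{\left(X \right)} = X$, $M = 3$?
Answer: $-443$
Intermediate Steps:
$\left(-83 - 333\right) - t^{3}{\left(M \right)} = \left(-83 - 333\right) - 3^{3} = \left(-83 - 333\right) - 27 = -416 - 27 = -443$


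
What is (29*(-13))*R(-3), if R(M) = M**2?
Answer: -3393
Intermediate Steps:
(29*(-13))*R(-3) = (29*(-13))*(-3)**2 = -377*9 = -3393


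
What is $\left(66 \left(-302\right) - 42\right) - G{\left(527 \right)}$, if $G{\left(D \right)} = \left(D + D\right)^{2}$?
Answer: $-1130890$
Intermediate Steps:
$G{\left(D \right)} = 4 D^{2}$ ($G{\left(D \right)} = \left(2 D\right)^{2} = 4 D^{2}$)
$\left(66 \left(-302\right) - 42\right) - G{\left(527 \right)} = \left(66 \left(-302\right) - 42\right) - 4 \cdot 527^{2} = \left(-19932 - 42\right) - 4 \cdot 277729 = -19974 - 1110916 = -1130890$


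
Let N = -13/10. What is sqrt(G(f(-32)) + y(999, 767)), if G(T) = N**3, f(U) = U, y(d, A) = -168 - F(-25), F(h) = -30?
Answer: I*sqrt(1401970)/100 ≈ 11.84*I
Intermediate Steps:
y(d, A) = -138 (y(d, A) = -168 - 1*(-30) = -168 + 30 = -138)
N = -13/10 (N = -13*1/10 = -13/10 ≈ -1.3000)
G(T) = -2197/1000 (G(T) = (-13/10)**3 = -2197/1000)
sqrt(G(f(-32)) + y(999, 767)) = sqrt(-2197/1000 - 138) = sqrt(-140197/1000) = I*sqrt(1401970)/100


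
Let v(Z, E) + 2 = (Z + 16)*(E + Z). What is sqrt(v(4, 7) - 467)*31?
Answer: 31*I*sqrt(249) ≈ 489.17*I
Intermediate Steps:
v(Z, E) = -2 + (16 + Z)*(E + Z) (v(Z, E) = -2 + (Z + 16)*(E + Z) = -2 + (16 + Z)*(E + Z))
sqrt(v(4, 7) - 467)*31 = sqrt((-2 + 4**2 + 16*7 + 16*4 + 7*4) - 467)*31 = sqrt((-2 + 16 + 112 + 64 + 28) - 467)*31 = sqrt(218 - 467)*31 = sqrt(-249)*31 = (I*sqrt(249))*31 = 31*I*sqrt(249)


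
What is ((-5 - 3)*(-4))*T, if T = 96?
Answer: 3072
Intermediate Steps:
((-5 - 3)*(-4))*T = ((-5 - 3)*(-4))*96 = -8*(-4)*96 = 32*96 = 3072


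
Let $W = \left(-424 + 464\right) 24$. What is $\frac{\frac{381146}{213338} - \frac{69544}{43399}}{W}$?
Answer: $\frac{284162897}{1481384937920} \approx 0.00019182$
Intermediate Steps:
$W = 960$ ($W = 40 \cdot 24 = 960$)
$\frac{\frac{381146}{213338} - \frac{69544}{43399}}{W} = \frac{\frac{381146}{213338} - \frac{69544}{43399}}{960} = \left(381146 \cdot \frac{1}{213338} - \frac{69544}{43399}\right) \frac{1}{960} = \left(\frac{190573}{106669} - \frac{69544}{43399}\right) \frac{1}{960} = \frac{852488691}{4629327931} \cdot \frac{1}{960} = \frac{284162897}{1481384937920}$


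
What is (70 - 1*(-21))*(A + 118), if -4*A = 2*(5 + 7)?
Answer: 10192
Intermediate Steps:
A = -6 (A = -(5 + 7)/2 = -12/2 = -¼*24 = -6)
(70 - 1*(-21))*(A + 118) = (70 - 1*(-21))*(-6 + 118) = (70 + 21)*112 = 91*112 = 10192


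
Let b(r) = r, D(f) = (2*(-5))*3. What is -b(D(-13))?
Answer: 30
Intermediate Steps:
D(f) = -30 (D(f) = -10*3 = -30)
-b(D(-13)) = -1*(-30) = 30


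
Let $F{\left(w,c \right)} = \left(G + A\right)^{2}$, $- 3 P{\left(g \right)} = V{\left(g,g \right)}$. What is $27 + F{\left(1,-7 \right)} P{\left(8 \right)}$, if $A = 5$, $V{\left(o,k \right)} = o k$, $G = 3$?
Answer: $- \frac{4015}{3} \approx -1338.3$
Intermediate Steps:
$V{\left(o,k \right)} = k o$
$P{\left(g \right)} = - \frac{g^{2}}{3}$ ($P{\left(g \right)} = - \frac{g g}{3} = - \frac{g^{2}}{3}$)
$F{\left(w,c \right)} = 64$ ($F{\left(w,c \right)} = \left(3 + 5\right)^{2} = 8^{2} = 64$)
$27 + F{\left(1,-7 \right)} P{\left(8 \right)} = 27 + 64 \left(- \frac{8^{2}}{3}\right) = 27 + 64 \left(\left(- \frac{1}{3}\right) 64\right) = 27 + 64 \left(- \frac{64}{3}\right) = 27 - \frac{4096}{3} = - \frac{4015}{3}$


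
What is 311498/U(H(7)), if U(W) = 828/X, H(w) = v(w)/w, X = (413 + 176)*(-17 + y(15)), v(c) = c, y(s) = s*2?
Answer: 1192570093/414 ≈ 2.8806e+6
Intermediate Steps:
y(s) = 2*s
X = 7657 (X = (413 + 176)*(-17 + 2*15) = 589*(-17 + 30) = 589*13 = 7657)
H(w) = 1 (H(w) = w/w = 1)
U(W) = 828/7657
311498/U(H(7)) = 311498/(828/7657) = 311498*(7657/828) = 1192570093/414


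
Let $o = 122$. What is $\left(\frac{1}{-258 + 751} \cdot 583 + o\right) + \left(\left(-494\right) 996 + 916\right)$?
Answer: $- \frac{242055515}{493} \approx -4.9099 \cdot 10^{5}$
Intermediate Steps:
$\left(\frac{1}{-258 + 751} \cdot 583 + o\right) + \left(\left(-494\right) 996 + 916\right) = \left(\frac{1}{-258 + 751} \cdot 583 + 122\right) + \left(\left(-494\right) 996 + 916\right) = \left(\frac{1}{493} \cdot 583 + 122\right) + \left(-492024 + 916\right) = \left(\frac{1}{493} \cdot 583 + 122\right) - 491108 = \left(\frac{583}{493} + 122\right) - 491108 = \frac{60729}{493} - 491108 = - \frac{242055515}{493}$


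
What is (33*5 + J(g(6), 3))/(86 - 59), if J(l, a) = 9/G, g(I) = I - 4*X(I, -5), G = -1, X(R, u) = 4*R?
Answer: 52/9 ≈ 5.7778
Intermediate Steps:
g(I) = -15*I (g(I) = I - 16*I = -15*I)
J(l, a) = -9 (J(l, a) = 9/(-1) = 9*(-1) = -9)
(33*5 + J(g(6), 3))/(86 - 59) = (33*5 - 9)/(86 - 59) = (165 - 9)/27 = (1/27)*156 = 52/9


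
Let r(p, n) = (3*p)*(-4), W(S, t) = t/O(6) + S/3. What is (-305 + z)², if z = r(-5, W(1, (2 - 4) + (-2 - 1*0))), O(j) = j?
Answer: 60025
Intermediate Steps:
W(S, t) = S/3 + t/6 (W(S, t) = t/6 + S/3 = S/3 + t/6)
r(p, n) = -12*p
z = 60 (z = -12*(-5) = 60)
(-305 + z)² = (-305 + 60)² = (-245)² = 60025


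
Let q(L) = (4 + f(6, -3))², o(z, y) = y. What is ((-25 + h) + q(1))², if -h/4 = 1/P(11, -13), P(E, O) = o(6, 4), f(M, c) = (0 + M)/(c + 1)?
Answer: 625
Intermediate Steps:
f(M, c) = M/(1 + c)
P(E, O) = 4
h = -1 (h = -4/4 = -4*¼ = -1)
q(L) = 1 (q(L) = (4 + 6/(1 - 3))² = (4 + 6/(-2))² = (4 + 6*(-½))² = (4 - 3)² = 1² = 1)
((-25 + h) + q(1))² = ((-25 - 1) + 1)² = (-26 + 1)² = (-25)² = 625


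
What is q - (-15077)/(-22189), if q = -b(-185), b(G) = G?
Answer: 4089888/22189 ≈ 184.32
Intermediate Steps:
q = 185 (q = -1*(-185) = 185)
q - (-15077)/(-22189) = 185 - (-15077)/(-22189) = 185 - (-15077)*(-1)/22189 = 185 - 1*15077/22189 = 185 - 15077/22189 = 4089888/22189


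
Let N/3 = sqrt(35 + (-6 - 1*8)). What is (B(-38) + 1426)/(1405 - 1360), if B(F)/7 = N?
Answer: 1426/45 + 7*sqrt(21)/15 ≈ 33.827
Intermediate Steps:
N = 3*sqrt(21) (N = 3*sqrt(35 + (-6 - 1*8)) = 3*sqrt(35 + (-6 - 8)) = 3*sqrt(35 - 14) = 3*sqrt(21) ≈ 13.748)
B(F) = 21*sqrt(21) (B(F) = 7*(3*sqrt(21)) = 21*sqrt(21))
(B(-38) + 1426)/(1405 - 1360) = (21*sqrt(21) + 1426)/(1405 - 1360) = (1426 + 21*sqrt(21))/45 = (1426 + 21*sqrt(21))*(1/45) = 1426/45 + 7*sqrt(21)/15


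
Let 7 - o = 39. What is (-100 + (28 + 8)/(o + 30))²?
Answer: 13924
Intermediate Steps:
o = -32 (o = 7 - 1*39 = 7 - 39 = -32)
(-100 + (28 + 8)/(o + 30))² = (-100 + (28 + 8)/(-32 + 30))² = (-100 + 36/(-2))² = (-100 + 36*(-½))² = (-100 - 18)² = (-118)² = 13924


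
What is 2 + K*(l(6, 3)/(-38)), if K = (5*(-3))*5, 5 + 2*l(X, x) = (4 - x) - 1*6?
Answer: -299/38 ≈ -7.8684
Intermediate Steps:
l(X, x) = -7/2 - x/2 (l(X, x) = -5/2 + ((4 - x) - 1*6)/2 = -5/2 + ((4 - x) - 6)/2 = -5/2 + (-2 - x)/2 = -5/2 + (-1 - x/2) = -7/2 - x/2)
K = -75 (K = -15*5 = -75)
2 + K*(l(6, 3)/(-38)) = 2 - 75*(-7/2 - ½*3)/(-38) = 2 - 75*(-7/2 - 3/2)*(-1)/38 = 2 - (-375)*(-1)/38 = 2 - 75*5/38 = 2 - 375/38 = -299/38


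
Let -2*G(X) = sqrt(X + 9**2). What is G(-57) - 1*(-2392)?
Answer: 2392 - sqrt(6) ≈ 2389.6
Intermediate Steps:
G(X) = -sqrt(81 + X)/2 (G(X) = -sqrt(X + 9**2)/2 = -sqrt(X + 81)/2 = -sqrt(81 + X)/2)
G(-57) - 1*(-2392) = -sqrt(81 - 57)/2 - 1*(-2392) = -sqrt(6) + 2392 = 2392 - sqrt(6)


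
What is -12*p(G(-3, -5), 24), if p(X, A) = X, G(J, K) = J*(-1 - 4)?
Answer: -180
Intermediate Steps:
G(J, K) = -5*J (G(J, K) = J*(-5) = -5*J)
-12*p(G(-3, -5), 24) = -(-60)*(-3) = -12*15 = -180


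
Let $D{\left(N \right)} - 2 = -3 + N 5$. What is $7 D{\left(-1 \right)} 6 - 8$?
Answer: $-260$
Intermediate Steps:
$D{\left(N \right)} = -1 + 5 N$ ($D{\left(N \right)} = 2 + \left(-3 + N 5\right) = 2 + \left(-3 + 5 N\right) = -1 + 5 N$)
$7 D{\left(-1 \right)} 6 - 8 = 7 \left(-1 + 5 \left(-1\right)\right) 6 - 8 = 7 \left(-1 - 5\right) 6 - 8 = 7 \left(-6\right) 6 - 8 = \left(-42\right) 6 - 8 = -252 - 8 = -260$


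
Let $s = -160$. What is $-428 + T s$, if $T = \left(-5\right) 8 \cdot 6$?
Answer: $37972$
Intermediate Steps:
$T = -240$ ($T = \left(-40\right) 6 = -240$)
$-428 + T s = -428 - -38400 = -428 + 38400 = 37972$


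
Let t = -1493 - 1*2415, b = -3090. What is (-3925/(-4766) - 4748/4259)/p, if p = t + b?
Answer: 5912393/142048161212 ≈ 4.1622e-5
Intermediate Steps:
t = -3908 (t = -1493 - 2415 = -3908)
p = -6998 (p = -3908 - 3090 = -6998)
(-3925/(-4766) - 4748/4259)/p = (-3925/(-4766) - 4748/4259)/(-6998) = (-3925*(-1/4766) - 4748*1/4259)*(-1/6998) = (3925/4766 - 4748/4259)*(-1/6998) = -5912393/20298394*(-1/6998) = 5912393/142048161212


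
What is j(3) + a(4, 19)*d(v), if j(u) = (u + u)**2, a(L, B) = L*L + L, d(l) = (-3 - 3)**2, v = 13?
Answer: 756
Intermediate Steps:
d(l) = 36 (d(l) = (-6)**2 = 36)
a(L, B) = L + L**2 (a(L, B) = L**2 + L = L + L**2)
j(u) = 4*u**2 (j(u) = (2*u)**2 = 4*u**2)
j(3) + a(4, 19)*d(v) = 4*3**2 + (4*(1 + 4))*36 = 4*9 + (4*5)*36 = 36 + 20*36 = 36 + 720 = 756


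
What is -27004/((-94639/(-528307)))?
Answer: -14266402228/94639 ≈ -1.5075e+5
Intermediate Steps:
-27004/((-94639/(-528307))) = -27004/((-94639*(-1/528307))) = -27004/94639/528307 = -27004*528307/94639 = -1*14266402228/94639 = -14266402228/94639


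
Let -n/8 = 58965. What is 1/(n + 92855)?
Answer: -1/378865 ≈ -2.6395e-6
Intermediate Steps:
n = -471720 (n = -8*58965 = -471720)
1/(n + 92855) = 1/(-471720 + 92855) = 1/(-378865) = -1/378865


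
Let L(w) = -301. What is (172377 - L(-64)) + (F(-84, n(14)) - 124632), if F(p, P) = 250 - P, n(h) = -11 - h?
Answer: 48321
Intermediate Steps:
(172377 - L(-64)) + (F(-84, n(14)) - 124632) = (172377 - 1*(-301)) + ((250 - (-11 - 1*14)) - 124632) = (172377 + 301) + ((250 - (-11 - 14)) - 124632) = 172678 + ((250 - 1*(-25)) - 124632) = 172678 + ((250 + 25) - 124632) = 172678 + (275 - 124632) = 172678 - 124357 = 48321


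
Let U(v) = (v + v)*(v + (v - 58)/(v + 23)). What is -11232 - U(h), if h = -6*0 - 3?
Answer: -112683/10 ≈ -11268.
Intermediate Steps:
h = -3 (h = 0 - 3 = -3)
U(v) = 2*v*(v + (-58 + v)/(23 + v)) (U(v) = (2*v)*(v + (-58 + v)/(23 + v)) = 2*v*(v + (-58 + v)/(23 + v)))
-11232 - U(h) = -11232 - 2*(-3)*(-58 + (-3)**2 + 24*(-3))/(23 - 3) = -11232 - 2*(-3)*(-58 + 9 - 72)/20 = -11232 - 2*(-3)*(-121)/20 = -11232 - 1*363/10 = -11232 - 363/10 = -112683/10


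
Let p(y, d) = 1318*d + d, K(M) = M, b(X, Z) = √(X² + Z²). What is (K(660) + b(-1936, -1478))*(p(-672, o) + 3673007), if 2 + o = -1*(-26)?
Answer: 2445077580 + 7409326*√1483145 ≈ 1.1468e+10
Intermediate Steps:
o = 24 (o = -2 - 1*(-26) = -2 + 26 = 24)
p(y, d) = 1319*d
(K(660) + b(-1936, -1478))*(p(-672, o) + 3673007) = (660 + √((-1936)² + (-1478)²))*(1319*24 + 3673007) = (660 + √(3748096 + 2184484))*(31656 + 3673007) = (660 + √5932580)*3704663 = (660 + 2*√1483145)*3704663 = 2445077580 + 7409326*√1483145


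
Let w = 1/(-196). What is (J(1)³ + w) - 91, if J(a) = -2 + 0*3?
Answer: -19405/196 ≈ -99.005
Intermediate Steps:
J(a) = -2 (J(a) = -2 + 0 = -2)
w = -1/196 ≈ -0.0051020
(J(1)³ + w) - 91 = ((-2)³ - 1/196) - 91 = (-8 - 1/196) - 91 = -1569/196 - 91 = -19405/196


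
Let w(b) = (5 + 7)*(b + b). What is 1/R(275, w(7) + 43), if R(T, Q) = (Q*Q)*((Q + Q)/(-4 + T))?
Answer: 271/18787862 ≈ 1.4424e-5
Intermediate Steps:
w(b) = 24*b (w(b) = 12*(2*b) = 24*b)
R(T, Q) = 2*Q**3/(-4 + T) (R(T, Q) = Q**2*((2*Q)/(-4 + T)) = Q**2*(2*Q/(-4 + T)) = 2*Q**3/(-4 + T))
1/R(275, w(7) + 43) = 1/(2*(24*7 + 43)**3/(-4 + 275)) = 1/(2*(168 + 43)**3/271) = 1/(2*211**3*(1/271)) = 1/(2*9393931*(1/271)) = 1/(18787862/271) = 271/18787862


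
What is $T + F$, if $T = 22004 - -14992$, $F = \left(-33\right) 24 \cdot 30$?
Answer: $13236$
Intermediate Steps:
$F = -23760$ ($F = \left(-792\right) 30 = -23760$)
$T = 36996$ ($T = 22004 + 14992 = 36996$)
$T + F = 36996 - 23760 = 13236$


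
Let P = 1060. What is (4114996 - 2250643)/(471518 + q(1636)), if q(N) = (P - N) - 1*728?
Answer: 621451/156738 ≈ 3.9649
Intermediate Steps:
q(N) = 332 - N (q(N) = (1060 - N) - 1*728 = (1060 - N) - 728 = 332 - N)
(4114996 - 2250643)/(471518 + q(1636)) = (4114996 - 2250643)/(471518 + (332 - 1*1636)) = 1864353/(471518 + (332 - 1636)) = 1864353/(471518 - 1304) = 1864353/470214 = 1864353*(1/470214) = 621451/156738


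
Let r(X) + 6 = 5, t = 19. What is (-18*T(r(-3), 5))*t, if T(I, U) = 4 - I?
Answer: -1710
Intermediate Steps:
r(X) = -1 (r(X) = -6 + 5 = -1)
(-18*T(r(-3), 5))*t = -18*(4 - 1*(-1))*19 = -18*(4 + 1)*19 = -18*5*19 = -90*19 = -1710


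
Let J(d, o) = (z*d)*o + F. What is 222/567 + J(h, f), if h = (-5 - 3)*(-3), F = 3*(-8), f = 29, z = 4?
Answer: 521714/189 ≈ 2760.4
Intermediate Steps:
F = -24
h = 24 (h = -8*(-3) = 24)
J(d, o) = -24 + 4*d*o (J(d, o) = (4*d)*o - 24 = 4*d*o - 24 = -24 + 4*d*o)
222/567 + J(h, f) = 222/567 + (-24 + 4*24*29) = 222*(1/567) + (-24 + 2784) = 74/189 + 2760 = 521714/189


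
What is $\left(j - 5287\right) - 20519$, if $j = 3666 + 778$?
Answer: $-21362$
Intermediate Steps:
$j = 4444$
$\left(j - 5287\right) - 20519 = \left(4444 - 5287\right) - 20519 = -843 - 20519 = -21362$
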